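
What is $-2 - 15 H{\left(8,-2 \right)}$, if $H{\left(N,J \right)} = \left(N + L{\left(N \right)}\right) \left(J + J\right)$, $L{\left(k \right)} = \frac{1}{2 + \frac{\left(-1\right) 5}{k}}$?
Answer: $\frac{5738}{11} \approx 521.64$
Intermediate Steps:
$L{\left(k \right)} = \frac{1}{2 - \frac{5}{k}}$
$H{\left(N,J \right)} = 2 J \left(N + \frac{N}{-5 + 2 N}\right)$ ($H{\left(N,J \right)} = \left(N + \frac{N}{-5 + 2 N}\right) \left(J + J\right) = \left(N + \frac{N}{-5 + 2 N}\right) 2 J = 2 J \left(N + \frac{N}{-5 + 2 N}\right)$)
$-2 - 15 H{\left(8,-2 \right)} = -2 - 15 \cdot 4 \left(-2\right) 8 \frac{1}{-5 + 2 \cdot 8} \left(-2 + 8\right) = -2 - 15 \cdot 4 \left(-2\right) 8 \frac{1}{-5 + 16} \cdot 6 = -2 - 15 \cdot 4 \left(-2\right) 8 \cdot \frac{1}{11} \cdot 6 = -2 - - \frac{5760}{11} = -2 + \frac{5760}{11} = \frac{5738}{11}$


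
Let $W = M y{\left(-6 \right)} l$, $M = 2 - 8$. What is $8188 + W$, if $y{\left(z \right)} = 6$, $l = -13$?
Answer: $8656$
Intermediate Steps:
$M = -6$
$W = 468$ ($W = \left(-6\right) 6 \left(-13\right) = \left(-36\right) \left(-13\right) = 468$)
$8188 + W = 8188 + 468 = 8656$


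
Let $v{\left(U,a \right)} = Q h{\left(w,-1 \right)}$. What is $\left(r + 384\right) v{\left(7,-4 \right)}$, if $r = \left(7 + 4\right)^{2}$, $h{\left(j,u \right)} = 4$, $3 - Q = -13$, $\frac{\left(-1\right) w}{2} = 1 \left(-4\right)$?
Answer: $32320$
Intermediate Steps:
$w = 8$ ($w = - 2 \cdot 1 \left(-4\right) = \left(-2\right) \left(-4\right) = 8$)
$Q = 16$ ($Q = 3 - -13 = 3 + 13 = 16$)
$v{\left(U,a \right)} = 64$ ($v{\left(U,a \right)} = 16 \cdot 4 = 64$)
$r = 121$ ($r = 11^{2} = 121$)
$\left(r + 384\right) v{\left(7,-4 \right)} = \left(121 + 384\right) 64 = 505 \cdot 64 = 32320$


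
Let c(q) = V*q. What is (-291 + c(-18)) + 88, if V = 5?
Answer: -293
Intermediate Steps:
c(q) = 5*q
(-291 + c(-18)) + 88 = (-291 + 5*(-18)) + 88 = (-291 - 90) + 88 = -381 + 88 = -293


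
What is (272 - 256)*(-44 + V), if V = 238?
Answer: 3104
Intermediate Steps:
(272 - 256)*(-44 + V) = (272 - 256)*(-44 + 238) = 16*194 = 3104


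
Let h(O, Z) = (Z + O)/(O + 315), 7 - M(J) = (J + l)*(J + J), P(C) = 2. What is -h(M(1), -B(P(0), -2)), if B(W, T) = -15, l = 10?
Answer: 0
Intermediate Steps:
M(J) = 7 - 2*J*(10 + J) (M(J) = 7 - (J + 10)*(J + J) = 7 - (10 + J)*2*J = 7 - 2*J*(10 + J))
h(O, Z) = (O + Z)/(315 + O)
-h(M(1), -B(P(0), -2)) = -((7 - 20*1 - 2*1**2) - 1*(-15))/(315 + (7 - 20*1 - 2*1**2)) = -((7 - 20 - 2*1) + 15)/(315 + (7 - 20 - 2*1)) = -((7 - 20 - 2) + 15)/(315 + (7 - 20 - 2)) = -(-15 + 15)/(315 - 15) = -0/300 = -1*0 = 0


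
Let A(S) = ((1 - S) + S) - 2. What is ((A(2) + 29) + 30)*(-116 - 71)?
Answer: -10846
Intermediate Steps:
A(S) = -1 (A(S) = 1 - 2 = -1)
((A(2) + 29) + 30)*(-116 - 71) = ((-1 + 29) + 30)*(-116 - 71) = (28 + 30)*(-187) = 58*(-187) = -10846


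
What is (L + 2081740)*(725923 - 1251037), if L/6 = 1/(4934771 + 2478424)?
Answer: -2701246726971803628/2471065 ≈ -1.0932e+12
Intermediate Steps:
L = 2/2471065 (L = 6/(4934771 + 2478424) = 6/7413195 = 6*(1/7413195) = 2/2471065 ≈ 8.0937e-7)
(L + 2081740)*(725923 - 1251037) = (2/2471065 + 2081740)*(725923 - 1251037) = (5144114853102/2471065)*(-525114) = -2701246726971803628/2471065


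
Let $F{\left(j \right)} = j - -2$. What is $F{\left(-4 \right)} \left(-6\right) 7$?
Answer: $84$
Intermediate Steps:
$F{\left(j \right)} = 2 + j$ ($F{\left(j \right)} = j + 2 = 2 + j$)
$F{\left(-4 \right)} \left(-6\right) 7 = \left(2 - 4\right) \left(-6\right) 7 = \left(-2\right) \left(-6\right) 7 = 12 \cdot 7 = 84$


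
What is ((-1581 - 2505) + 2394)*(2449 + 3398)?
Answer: -9893124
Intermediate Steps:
((-1581 - 2505) + 2394)*(2449 + 3398) = (-4086 + 2394)*5847 = -1692*5847 = -9893124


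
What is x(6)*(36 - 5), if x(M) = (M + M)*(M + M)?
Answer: 4464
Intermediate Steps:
x(M) = 4*M**2 (x(M) = (2*M)*(2*M) = 4*M**2)
x(6)*(36 - 5) = (4*6**2)*(36 - 5) = (4*36)*31 = 144*31 = 4464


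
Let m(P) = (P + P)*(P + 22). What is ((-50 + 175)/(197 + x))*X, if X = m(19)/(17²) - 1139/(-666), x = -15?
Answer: 24407125/5004324 ≈ 4.8772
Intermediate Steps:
m(P) = 2*P*(22 + P) (m(P) = (2*P)*(22 + P) = 2*P*(22 + P))
X = 1366799/192474 (X = (2*19*(22 + 19))/(17²) - 1139/(-666) = (2*19*41)/289 - 1139*(-1/666) = 1558*(1/289) + 1139/666 = 1558/289 + 1139/666 = 1366799/192474 ≈ 7.1012)
((-50 + 175)/(197 + x))*X = ((-50 + 175)/(197 - 15))*(1366799/192474) = (125/182)*(1366799/192474) = 24407125/5004324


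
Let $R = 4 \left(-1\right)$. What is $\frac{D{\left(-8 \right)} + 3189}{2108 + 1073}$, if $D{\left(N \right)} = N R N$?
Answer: $\frac{2933}{3181} \approx 0.92204$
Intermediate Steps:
$R = -4$
$D{\left(N \right)} = - 4 N^{2}$ ($D{\left(N \right)} = N \left(-4\right) N = - 4 N N = - 4 N^{2}$)
$\frac{D{\left(-8 \right)} + 3189}{2108 + 1073} = \frac{- 4 \left(-8\right)^{2} + 3189}{2108 + 1073} = \frac{\left(-4\right) 64 + 3189}{3181} = \left(-256 + 3189\right) \frac{1}{3181} = 2933 \cdot \frac{1}{3181} = \frac{2933}{3181}$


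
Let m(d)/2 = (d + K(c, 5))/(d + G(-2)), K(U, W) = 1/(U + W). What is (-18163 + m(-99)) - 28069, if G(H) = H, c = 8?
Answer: -60700044/1313 ≈ -46230.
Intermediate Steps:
m(d) = 2*(1/13 + d)/(-2 + d) (m(d) = 2*((d + 1/(8 + 5))/(d - 2)) = 2*((d + 1/13)/(-2 + d)) = 2*((1/13 + d)/(-2 + d)) = 2*(1/13 + d)/(-2 + d))
(-18163 + m(-99)) - 28069 = (-18163 + 2*(1 + 13*(-99))/(13*(-2 - 99))) - 28069 = (-18163 + (2/13)*(1 - 1287)/(-101)) - 28069 = (-18163 + (2/13)*(-1/101)*(-1286)) - 28069 = (-18163 + 2572/1313) - 28069 = -23845447/1313 - 28069 = -60700044/1313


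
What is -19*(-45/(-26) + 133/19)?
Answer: -4313/26 ≈ -165.88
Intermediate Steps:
-19*(-45/(-26) + 133/19) = -19*(-45*(-1/26) + 133*(1/19)) = -19*(45/26 + 7) = -19*227/26 = -4313/26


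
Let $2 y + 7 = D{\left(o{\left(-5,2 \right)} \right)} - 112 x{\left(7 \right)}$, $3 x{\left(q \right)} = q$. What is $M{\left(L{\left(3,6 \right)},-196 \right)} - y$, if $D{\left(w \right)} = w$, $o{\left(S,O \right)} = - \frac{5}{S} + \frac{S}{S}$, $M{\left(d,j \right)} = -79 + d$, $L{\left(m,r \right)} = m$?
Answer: $\frac{343}{6} \approx 57.167$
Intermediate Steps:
$o{\left(S,O \right)} = 1 - \frac{5}{S}$ ($o{\left(S,O \right)} = - \frac{5}{S} + 1 = 1 - \frac{5}{S}$)
$x{\left(q \right)} = \frac{q}{3}$
$y = - \frac{799}{6}$ ($y = - \frac{7}{2} + \frac{\frac{-5 - 5}{-5} - 112 \cdot \frac{1}{3} \cdot 7}{2} = - \frac{7}{2} + \frac{\left(- \frac{1}{5}\right) \left(-10\right) - \frac{784}{3}}{2} = - \frac{7}{2} + \frac{2 - \frac{784}{3}}{2} = - \frac{7}{2} + \frac{1}{2} \left(- \frac{778}{3}\right) = - \frac{7}{2} - \frac{389}{3} = - \frac{799}{6} \approx -133.17$)
$M{\left(L{\left(3,6 \right)},-196 \right)} - y = \left(-79 + 3\right) - - \frac{799}{6} = -76 + \frac{799}{6} = \frac{343}{6}$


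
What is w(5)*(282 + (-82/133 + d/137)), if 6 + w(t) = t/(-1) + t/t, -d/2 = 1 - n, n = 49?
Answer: -51398560/18221 ≈ -2820.8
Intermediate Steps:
d = 96 (d = -2*(1 - 1*49) = -2*(1 - 49) = -2*(-48) = 96)
w(t) = -5 - t (w(t) = -6 + (t/(-1) + t/t) = -6 + (t*(-1) + 1) = -6 + (-t + 1) = -6 + (1 - t) = -5 - t)
w(5)*(282 + (-82/133 + d/137)) = (-5 - 1*5)*(282 + (-82/133 + 96/137)) = (-5 - 5)*(282 + (-82*1/133 + 96*(1/137))) = -10*(282 + (-82/133 + 96/137)) = -10*(282 + 1534/18221) = -10*5139856/18221 = -51398560/18221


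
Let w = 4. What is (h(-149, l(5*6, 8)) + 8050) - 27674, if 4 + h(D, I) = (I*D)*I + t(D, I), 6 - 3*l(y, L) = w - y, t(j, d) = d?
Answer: -329132/9 ≈ -36570.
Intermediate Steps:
l(y, L) = ⅔ + y/3 (l(y, L) = 2 - (4 - y)/3 = 2 + (-4/3 + y/3) = ⅔ + y/3)
h(D, I) = -4 + I + D*I² (h(D, I) = -4 + ((I*D)*I + I) = -4 + ((D*I)*I + I) = -4 + (D*I² + I) = -4 + (I + D*I²) = -4 + I + D*I²)
(h(-149, l(5*6, 8)) + 8050) - 27674 = ((-4 + (⅔ + (5*6)/3) - 149*(⅔ + (5*6)/3)²) + 8050) - 27674 = ((-4 + (⅔ + (⅓)*30) - 149*(⅔ + (⅓)*30)²) + 8050) - 27674 = ((-4 + (⅔ + 10) - 149*(⅔ + 10)²) + 8050) - 27674 = ((-4 + 32/3 - 149*(32/3)²) + 8050) - 27674 = ((-4 + 32/3 - 149*1024/9) + 8050) - 27674 = ((-4 + 32/3 - 152576/9) + 8050) - 27674 = (-152516/9 + 8050) - 27674 = -80066/9 - 27674 = -329132/9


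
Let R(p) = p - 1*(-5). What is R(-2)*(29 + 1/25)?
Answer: 2178/25 ≈ 87.120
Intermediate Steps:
R(p) = 5 + p (R(p) = p + 5 = 5 + p)
R(-2)*(29 + 1/25) = (5 - 2)*(29 + 1/25) = 3*(29 + 1/25) = 3*(726/25) = 2178/25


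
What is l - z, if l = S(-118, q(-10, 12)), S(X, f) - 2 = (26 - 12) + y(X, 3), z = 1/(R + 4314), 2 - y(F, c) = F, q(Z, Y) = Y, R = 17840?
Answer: 3012943/22154 ≈ 136.00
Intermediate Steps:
y(F, c) = 2 - F
z = 1/22154 (z = 1/(17840 + 4314) = 1/22154 ≈ 4.5139e-5)
S(X, f) = 18 - X (S(X, f) = 2 + ((26 - 12) + (2 - X)) = 2 + (14 + (2 - X)) = 2 + (16 - X) = 18 - X)
l = 136 (l = 18 - 1*(-118) = 18 + 118 = 136)
l - z = 136 - 1*1/22154 = 136 - 1/22154 = 3012943/22154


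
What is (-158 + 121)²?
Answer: 1369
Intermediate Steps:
(-158 + 121)² = (-37)² = 1369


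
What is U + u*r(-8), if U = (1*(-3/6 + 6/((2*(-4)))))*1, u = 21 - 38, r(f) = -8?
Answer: 539/4 ≈ 134.75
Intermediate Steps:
u = -17
U = -5/4 (U = (1*(-3*⅙ + 6/(-8)))*1 = (1*(-½ + 6*(-⅛)))*1 = (1*(-½ - ¾))*1 = (1*(-5/4))*1 = -5/4*1 = -5/4 ≈ -1.2500)
U + u*r(-8) = -5/4 - 17*(-8) = -5/4 + 136 = 539/4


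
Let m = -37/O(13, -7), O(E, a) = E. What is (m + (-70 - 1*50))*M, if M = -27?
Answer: 43119/13 ≈ 3316.8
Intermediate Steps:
m = -37/13 ≈ -2.8462
(m + (-70 - 1*50))*M = (-37/13 + (-70 - 1*50))*(-27) = (-37/13 + (-70 - 50))*(-27) = (-37/13 - 120)*(-27) = -1597/13*(-27) = 43119/13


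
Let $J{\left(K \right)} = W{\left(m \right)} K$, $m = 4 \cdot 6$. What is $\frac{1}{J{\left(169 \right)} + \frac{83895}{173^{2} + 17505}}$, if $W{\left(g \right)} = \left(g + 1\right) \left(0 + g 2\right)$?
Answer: $\frac{47434}{9619699095} \approx 4.9309 \cdot 10^{-6}$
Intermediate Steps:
$m = 24$
$W{\left(g \right)} = 2 g \left(1 + g\right)$ ($W{\left(g \right)} = \left(1 + g\right) \left(0 + 2 g\right) = \left(1 + g\right) 2 g = 2 g \left(1 + g\right)$)
$J{\left(K \right)} = 1200 K$ ($J{\left(K \right)} = 2 \cdot 24 \left(1 + 24\right) K = 2 \cdot 24 \cdot 25 K = 1200 K$)
$\frac{1}{J{\left(169 \right)} + \frac{83895}{173^{2} + 17505}} = \frac{1}{1200 \cdot 169 + \frac{83895}{173^{2} + 17505}} = \frac{1}{202800 + \frac{83895}{29929 + 17505}} = \frac{1}{202800 + \frac{83895}{47434}} = \frac{1}{\frac{9619699095}{47434}} = \frac{47434}{9619699095}$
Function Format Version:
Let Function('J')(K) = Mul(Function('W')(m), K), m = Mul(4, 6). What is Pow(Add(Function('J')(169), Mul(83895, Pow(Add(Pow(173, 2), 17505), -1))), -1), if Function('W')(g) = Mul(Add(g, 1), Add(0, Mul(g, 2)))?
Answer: Rational(47434, 9619699095) ≈ 4.9309e-6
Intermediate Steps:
m = 24
Function('W')(g) = Mul(2, g, Add(1, g)) (Function('W')(g) = Mul(Add(1, g), Add(0, Mul(2, g))) = Mul(Add(1, g), Mul(2, g)) = Mul(2, g, Add(1, g)))
Function('J')(K) = Mul(1200, K) (Function('J')(K) = Mul(Mul(2, 24, Add(1, 24)), K) = Mul(Mul(2, 24, 25), K) = Mul(1200, K))
Pow(Add(Function('J')(169), Mul(83895, Pow(Add(Pow(173, 2), 17505), -1))), -1) = Pow(Add(Mul(1200, 169), Mul(83895, Pow(Add(Pow(173, 2), 17505), -1))), -1) = Pow(Add(202800, Mul(83895, Pow(Add(29929, 17505), -1))), -1) = Pow(Add(202800, Mul(83895, Pow(47434, -1))), -1) = Pow(Add(202800, Mul(83895, Rational(1, 47434))), -1) = Pow(Add(202800, Rational(83895, 47434)), -1) = Pow(Rational(9619699095, 47434), -1) = Rational(47434, 9619699095)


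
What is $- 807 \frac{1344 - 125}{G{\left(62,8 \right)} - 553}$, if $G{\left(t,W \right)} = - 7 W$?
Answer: $\frac{327911}{203} \approx 1615.3$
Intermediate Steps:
$- 807 \frac{1344 - 125}{G{\left(62,8 \right)} - 553} = - 807 \frac{1344 - 125}{\left(-7\right) 8 - 553} = - 807 \frac{1219}{-56 - 553} = - 807 \frac{1219}{-609} = - 807 \cdot 1219 \left(- \frac{1}{609}\right) = \left(-807\right) \left(- \frac{1219}{609}\right) = \frac{327911}{203}$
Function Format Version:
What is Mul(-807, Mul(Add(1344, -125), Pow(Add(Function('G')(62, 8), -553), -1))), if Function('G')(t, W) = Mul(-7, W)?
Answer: Rational(327911, 203) ≈ 1615.3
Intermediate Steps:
Mul(-807, Mul(Add(1344, -125), Pow(Add(Function('G')(62, 8), -553), -1))) = Mul(-807, Mul(Add(1344, -125), Pow(Add(Mul(-7, 8), -553), -1))) = Mul(-807, Mul(1219, Pow(Add(-56, -553), -1))) = Mul(-807, Mul(1219, Pow(-609, -1))) = Mul(-807, Mul(1219, Rational(-1, 609))) = Mul(-807, Rational(-1219, 609)) = Rational(327911, 203)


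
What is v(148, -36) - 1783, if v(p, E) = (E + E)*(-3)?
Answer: -1567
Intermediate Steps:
v(p, E) = -6*E (v(p, E) = (2*E)*(-3) = -6*E)
v(148, -36) - 1783 = -6*(-36) - 1783 = 216 - 1783 = -1567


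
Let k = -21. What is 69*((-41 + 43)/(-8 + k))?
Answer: -138/29 ≈ -4.7586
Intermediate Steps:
69*((-41 + 43)/(-8 + k)) = 69*((-41 + 43)/(-8 - 21)) = 69*(2/(-29)) = 69*(2*(-1/29)) = 69*(-2/29) = -138/29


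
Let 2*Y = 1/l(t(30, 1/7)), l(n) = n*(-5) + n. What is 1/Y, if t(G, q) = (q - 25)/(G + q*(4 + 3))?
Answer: 1392/217 ≈ 6.4147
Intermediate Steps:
t(G, q) = (-25 + q)/(G + 7*q) (t(G, q) = (-25 + q)/(G + q*7) = (-25 + q)/(G + 7*q))
l(n) = -4*n (l(n) = -5*n + n = -4*n)
Y = 217/1392 (Y = 1/(2*((-4*(-25 + 1/7)/(30 + 7/7)))) = 1/(2*((-4*(-25 + 1/7)/(30 + 7*(1/7))))) = 1/(2*((-4*(-174)/((30 + 1)*7)))) = 1/(2*((-4*(-174)/(31*7)))) = 1/(2*((-4*(-174/217)))) = 1/(2*(696/217)) = (1/2)*(217/696) = 217/1392 ≈ 0.15589)
1/Y = 1/(217/1392) = 1392/217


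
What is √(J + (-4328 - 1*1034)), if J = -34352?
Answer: I*√39714 ≈ 199.28*I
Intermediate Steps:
√(J + (-4328 - 1*1034)) = √(-34352 + (-4328 - 1*1034)) = √(-34352 + (-4328 - 1034)) = √(-34352 - 5362) = √(-39714) = I*√39714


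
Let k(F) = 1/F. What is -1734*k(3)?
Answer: -578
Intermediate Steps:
-1734*k(3) = -1734/3 = -1734*⅓ = -578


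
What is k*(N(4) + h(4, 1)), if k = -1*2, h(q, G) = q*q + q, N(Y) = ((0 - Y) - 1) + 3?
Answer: -36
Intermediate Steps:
N(Y) = 2 - Y (N(Y) = (-Y - 1) + 3 = (-1 - Y) + 3 = 2 - Y)
h(q, G) = q + q² (h(q, G) = q² + q = q + q²)
k = -2
k*(N(4) + h(4, 1)) = -2*((2 - 1*4) + 4*(1 + 4)) = -2*((2 - 4) + 4*5) = -2*(-2 + 20) = -2*18 = -36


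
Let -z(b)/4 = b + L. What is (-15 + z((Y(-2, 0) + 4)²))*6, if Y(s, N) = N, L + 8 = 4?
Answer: -378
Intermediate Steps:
L = -4 (L = -8 + 4 = -4)
z(b) = 16 - 4*b (z(b) = -4*(b - 4) = -4*(-4 + b) = 16 - 4*b)
(-15 + z((Y(-2, 0) + 4)²))*6 = (-15 + (16 - 4*(0 + 4)²))*6 = (-15 + (16 - 4*4²))*6 = (-15 + (16 - 4*16))*6 = (-15 + (16 - 64))*6 = (-15 - 48)*6 = -63*6 = -378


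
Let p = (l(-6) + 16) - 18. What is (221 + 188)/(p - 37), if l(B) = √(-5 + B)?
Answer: -15951/1532 - 409*I*√11/1532 ≈ -10.412 - 0.88544*I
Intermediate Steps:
p = -2 + I*√11 (p = (√(-5 - 6) + 16) - 18 = (√(-11) + 16) - 18 = (I*√11 + 16) - 18 = (16 + I*√11) - 18 = -2 + I*√11 ≈ -2.0 + 3.3166*I)
(221 + 188)/(p - 37) = (221 + 188)/((-2 + I*√11) - 37) = 409/(-39 + I*√11)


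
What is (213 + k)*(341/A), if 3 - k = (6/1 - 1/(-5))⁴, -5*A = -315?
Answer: -268885661/39375 ≈ -6828.8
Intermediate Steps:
A = 63 (A = -⅕*(-315) = 63)
k = -921646/625 (k = 3 - (6/1 - 1/(-5))⁴ = 3 - (6*1 - 1*(-⅕))⁴ = 3 - (6 + ⅕)⁴ = 3 - (31/5)⁴ = 3 - 1*923521/625 = 3 - 923521/625 = -921646/625 ≈ -1474.6)
(213 + k)*(341/A) = (213 - 921646/625)*(341/63) = -268885661/(625*63) = -788521/625*341/63 = -268885661/39375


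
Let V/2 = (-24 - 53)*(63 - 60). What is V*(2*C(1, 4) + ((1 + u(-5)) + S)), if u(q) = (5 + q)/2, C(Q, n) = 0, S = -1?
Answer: 0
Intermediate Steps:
V = -462 (V = 2*((-24 - 53)*(63 - 60)) = 2*(-77*3) = 2*(-231) = -462)
u(q) = 5/2 + q/2 (u(q) = (5 + q)*(1/2) = 5/2 + q/2)
V*(2*C(1, 4) + ((1 + u(-5)) + S)) = -462*(2*0 + ((1 + (5/2 + (1/2)*(-5))) - 1)) = -462*(0 + ((1 + (5/2 - 5/2)) - 1)) = -462*(0 + ((1 + 0) - 1)) = -462*(0 + (1 - 1)) = -462*(0 + 0) = -462*0 = 0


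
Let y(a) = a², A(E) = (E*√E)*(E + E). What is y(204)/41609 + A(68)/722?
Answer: 41616/41609 + 9248*√17/361 ≈ 106.62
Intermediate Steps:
A(E) = 2*E^(5/2) (A(E) = E^(3/2)*(2*E) = 2*E^(5/2))
y(204)/41609 + A(68)/722 = 204²/41609 + (2*68^(5/2))/722 = 41616*(1/41609) + (2*(9248*√17))*(1/722) = 41616/41609 + (18496*√17)*(1/722) = 41616/41609 + 9248*√17/361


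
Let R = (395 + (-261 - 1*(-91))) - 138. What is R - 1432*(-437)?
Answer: 625871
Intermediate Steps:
R = 87 (R = (395 + (-261 + 91)) - 138 = (395 - 170) - 138 = 225 - 138 = 87)
R - 1432*(-437) = 87 - 1432*(-437) = 87 + 625784 = 625871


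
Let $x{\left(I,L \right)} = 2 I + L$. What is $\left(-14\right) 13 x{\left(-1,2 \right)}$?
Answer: $0$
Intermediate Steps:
$x{\left(I,L \right)} = L + 2 I$
$\left(-14\right) 13 x{\left(-1,2 \right)} = \left(-14\right) 13 \left(2 + 2 \left(-1\right)\right) = - 182 \left(2 - 2\right) = \left(-182\right) 0 = 0$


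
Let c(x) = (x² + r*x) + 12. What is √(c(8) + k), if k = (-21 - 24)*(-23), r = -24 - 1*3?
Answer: √895 ≈ 29.917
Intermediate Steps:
r = -27 (r = -24 - 3 = -27)
c(x) = 12 + x² - 27*x (c(x) = (x² - 27*x) + 12 = 12 + x² - 27*x)
k = 1035 (k = -45*(-23) = 1035)
√(c(8) + k) = √((12 + 8² - 27*8) + 1035) = √((12 + 64 - 216) + 1035) = √(-140 + 1035) = √895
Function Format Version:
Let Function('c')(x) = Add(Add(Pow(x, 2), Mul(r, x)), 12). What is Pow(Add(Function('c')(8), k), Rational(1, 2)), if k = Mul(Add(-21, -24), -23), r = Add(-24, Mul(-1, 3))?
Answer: Pow(895, Rational(1, 2)) ≈ 29.917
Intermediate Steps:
r = -27 (r = Add(-24, -3) = -27)
Function('c')(x) = Add(12, Pow(x, 2), Mul(-27, x)) (Function('c')(x) = Add(Add(Pow(x, 2), Mul(-27, x)), 12) = Add(12, Pow(x, 2), Mul(-27, x)))
k = 1035 (k = Mul(-45, -23) = 1035)
Pow(Add(Function('c')(8), k), Rational(1, 2)) = Pow(Add(Add(12, Pow(8, 2), Mul(-27, 8)), 1035), Rational(1, 2)) = Pow(Add(Add(12, 64, -216), 1035), Rational(1, 2)) = Pow(Add(-140, 1035), Rational(1, 2)) = Pow(895, Rational(1, 2))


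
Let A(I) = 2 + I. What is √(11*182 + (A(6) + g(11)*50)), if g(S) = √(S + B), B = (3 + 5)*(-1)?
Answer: √(2010 + 50*√3) ≈ 45.789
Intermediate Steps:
B = -8 (B = 8*(-1) = -8)
g(S) = √(-8 + S) (g(S) = √(S - 8) = √(-8 + S))
√(11*182 + (A(6) + g(11)*50)) = √(11*182 + ((2 + 6) + √(-8 + 11)*50)) = √(2002 + (8 + √3*50)) = √(2002 + (8 + 50*√3)) = √(2010 + 50*√3)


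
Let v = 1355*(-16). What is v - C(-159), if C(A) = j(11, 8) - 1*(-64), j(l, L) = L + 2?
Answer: -21754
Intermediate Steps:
j(l, L) = 2 + L
v = -21680
C(A) = 74 (C(A) = (2 + 8) - 1*(-64) = 10 + 64 = 74)
v - C(-159) = -21680 - 1*74 = -21680 - 74 = -21754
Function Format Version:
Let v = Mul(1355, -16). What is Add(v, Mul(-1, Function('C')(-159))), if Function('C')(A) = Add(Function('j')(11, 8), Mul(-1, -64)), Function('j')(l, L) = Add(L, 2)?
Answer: -21754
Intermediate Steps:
Function('j')(l, L) = Add(2, L)
v = -21680
Function('C')(A) = 74 (Function('C')(A) = Add(Add(2, 8), Mul(-1, -64)) = Add(10, 64) = 74)
Add(v, Mul(-1, Function('C')(-159))) = Add(-21680, Mul(-1, 74)) = Add(-21680, -74) = -21754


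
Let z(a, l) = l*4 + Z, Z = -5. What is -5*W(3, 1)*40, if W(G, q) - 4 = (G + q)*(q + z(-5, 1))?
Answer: -800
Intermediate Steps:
z(a, l) = -5 + 4*l (z(a, l) = l*4 - 5 = 4*l - 5 = -5 + 4*l)
W(G, q) = 4 + (-1 + q)*(G + q) (W(G, q) = 4 + (G + q)*(q + (-5 + 4*1)) = 4 + (G + q)*(q + (-5 + 4)) = 4 + (G + q)*(q - 1) = 4 + (G + q)*(-1 + q) = 4 + (-1 + q)*(G + q))
-5*W(3, 1)*40 = -5*(4 + 1² - 1*3 - 1*1 + 3*1)*40 = -5*(4 + 1 - 3 - 1 + 3)*40 = -5*4*40 = -20*40 = -800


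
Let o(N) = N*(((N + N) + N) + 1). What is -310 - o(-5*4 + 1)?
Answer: -1374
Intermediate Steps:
o(N) = N*(1 + 3*N) (o(N) = N*((2*N + N) + 1) = N*(3*N + 1) = N*(1 + 3*N))
-310 - o(-5*4 + 1) = -310 - (-5*4 + 1)*(1 + 3*(-5*4 + 1)) = -310 - (-20 + 1)*(1 + 3*(-20 + 1)) = -310 - (-19)*(1 + 3*(-19)) = -310 - (-19)*(1 - 57) = -310 - (-19)*(-56) = -310 - 1*1064 = -310 - 1064 = -1374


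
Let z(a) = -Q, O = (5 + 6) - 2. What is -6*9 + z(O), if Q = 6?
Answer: -60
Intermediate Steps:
O = 9 (O = 11 - 2 = 9)
z(a) = -6 (z(a) = -1*6 = -6)
-6*9 + z(O) = -6*9 - 6 = -54 - 6 = -60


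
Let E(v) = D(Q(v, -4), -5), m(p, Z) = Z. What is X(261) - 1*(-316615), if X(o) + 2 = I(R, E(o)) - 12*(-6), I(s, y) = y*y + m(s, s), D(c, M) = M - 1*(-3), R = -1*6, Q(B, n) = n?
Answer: 316683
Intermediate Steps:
R = -6
D(c, M) = 3 + M (D(c, M) = M + 3 = 3 + M)
E(v) = -2 (E(v) = 3 - 5 = -2)
I(s, y) = s + y² (I(s, y) = y*y + s = y² + s = s + y²)
X(o) = 68 (X(o) = -2 + ((-6 + (-2)²) - 12*(-6)) = -2 + ((-6 + 4) + 72) = -2 + (-2 + 72) = -2 + 70 = 68)
X(261) - 1*(-316615) = 68 - 1*(-316615) = 68 + 316615 = 316683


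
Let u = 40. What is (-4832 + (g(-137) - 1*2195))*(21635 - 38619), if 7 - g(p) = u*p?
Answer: 26155360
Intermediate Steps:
g(p) = 7 - 40*p
(-4832 + (g(-137) - 1*2195))*(21635 - 38619) = (-4832 + ((7 - 40*(-137)) - 1*2195))*(21635 - 38619) = (-4832 + ((7 + 5480) - 2195))*(-16984) = (-4832 + (5487 - 2195))*(-16984) = (-4832 + 3292)*(-16984) = -1540*(-16984) = 26155360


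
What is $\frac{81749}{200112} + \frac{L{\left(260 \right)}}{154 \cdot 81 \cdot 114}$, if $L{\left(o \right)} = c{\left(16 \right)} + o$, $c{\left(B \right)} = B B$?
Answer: $\frac{293821411}{718602192} \approx 0.40888$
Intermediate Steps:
$c{\left(B \right)} = B^{2}$
$L{\left(o \right)} = 256 + o$ ($L{\left(o \right)} = 16^{2} + o = 256 + o$)
$\frac{81749}{200112} + \frac{L{\left(260 \right)}}{154 \cdot 81 \cdot 114} = \frac{81749}{200112} + \frac{256 + 260}{154 \cdot 81 \cdot 114} = 81749 \cdot \frac{1}{200112} + \frac{516}{12474 \cdot 114} = \frac{81749}{200112} + \frac{516}{1422036} = \frac{81749}{200112} + 516 \cdot \frac{1}{1422036} = \frac{81749}{200112} + \frac{43}{118503} = \frac{293821411}{718602192}$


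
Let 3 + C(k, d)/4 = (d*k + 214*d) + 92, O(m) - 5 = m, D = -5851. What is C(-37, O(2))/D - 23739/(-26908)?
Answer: -4038407/157438708 ≈ -0.025651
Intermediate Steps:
O(m) = 5 + m
C(k, d) = 356 + 856*d + 4*d*k (C(k, d) = -12 + 4*((d*k + 214*d) + 92) = -12 + 4*((214*d + d*k) + 92) = -12 + 4*(92 + 214*d + d*k) = -12 + (368 + 856*d + 4*d*k) = 356 + 856*d + 4*d*k)
C(-37, O(2))/D - 23739/(-26908) = (356 + 856*(5 + 2) + 4*(5 + 2)*(-37))/(-5851) - 23739/(-26908) = (356 + 856*7 + 4*7*(-37))*(-1/5851) - 23739*(-1/26908) = (356 + 5992 - 1036)*(-1/5851) + 23739/26908 = 5312*(-1/5851) + 23739/26908 = -5312/5851 + 23739/26908 = -4038407/157438708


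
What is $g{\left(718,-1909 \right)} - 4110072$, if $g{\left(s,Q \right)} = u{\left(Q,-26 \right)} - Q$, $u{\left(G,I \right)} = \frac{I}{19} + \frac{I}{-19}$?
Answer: $-4108163$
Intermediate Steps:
$u{\left(G,I \right)} = 0$ ($u{\left(G,I \right)} = I \frac{1}{19} + I \left(- \frac{1}{19}\right) = \frac{I}{19} - \frac{I}{19} = 0$)
$g{\left(s,Q \right)} = - Q$ ($g{\left(s,Q \right)} = 0 - Q = - Q$)
$g{\left(718,-1909 \right)} - 4110072 = \left(-1\right) \left(-1909\right) - 4110072 = 1909 - 4110072 = -4108163$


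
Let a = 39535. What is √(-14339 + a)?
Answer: 2*√6299 ≈ 158.73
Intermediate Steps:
√(-14339 + a) = √(-14339 + 39535) = √25196 = 2*√6299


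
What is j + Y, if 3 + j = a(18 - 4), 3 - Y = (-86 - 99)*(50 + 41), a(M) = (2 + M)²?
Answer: 17091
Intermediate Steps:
Y = 16838 (Y = 3 - (-86 - 99)*(50 + 41) = 3 - (-185)*91 = 3 - 1*(-16835) = 3 + 16835 = 16838)
j = 253 (j = -3 + (2 + (18 - 4))² = -3 + (2 + 14)² = -3 + 16² = -3 + 256 = 253)
j + Y = 253 + 16838 = 17091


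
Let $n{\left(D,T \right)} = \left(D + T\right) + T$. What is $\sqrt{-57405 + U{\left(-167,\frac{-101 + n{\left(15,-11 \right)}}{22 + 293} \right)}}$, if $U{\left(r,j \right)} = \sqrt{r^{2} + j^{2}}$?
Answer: $\frac{\sqrt{-70321125 + 35 \sqrt{34164169}}}{35} \approx 239.24 i$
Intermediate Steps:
$n{\left(D,T \right)} = D + 2 T$
$U{\left(r,j \right)} = \sqrt{j^{2} + r^{2}}$
$\sqrt{-57405 + U{\left(-167,\frac{-101 + n{\left(15,-11 \right)}}{22 + 293} \right)}} = \sqrt{-57405 + \sqrt{\left(\frac{-101 + \left(15 + 2 \left(-11\right)\right)}{22 + 293}\right)^{2} + \left(-167\right)^{2}}} = \sqrt{-57405 + \sqrt{\left(\frac{-101 + \left(15 - 22\right)}{315}\right)^{2} + 27889}} = \sqrt{-57405 + \sqrt{\left(\left(-101 - 7\right) \frac{1}{315}\right)^{2} + 27889}} = \sqrt{-57405 + \sqrt{\left(\left(-108\right) \frac{1}{315}\right)^{2} + 27889}} = \sqrt{-57405 + \sqrt{\left(- \frac{12}{35}\right)^{2} + 27889}} = \sqrt{-57405 + \sqrt{\frac{144}{1225} + 27889}} = \sqrt{-57405 + \sqrt{\frac{34164169}{1225}}} = \sqrt{-57405 + \frac{\sqrt{34164169}}{35}}$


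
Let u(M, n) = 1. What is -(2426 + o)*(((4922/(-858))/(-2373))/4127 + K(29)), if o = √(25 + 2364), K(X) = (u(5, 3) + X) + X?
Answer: -601356918432692/4201356159 - 247880015842*√2389/4201356159 ≈ -1.4602e+5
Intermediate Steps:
K(X) = 1 + 2*X (K(X) = (1 + X) + X = 1 + 2*X)
o = √2389 ≈ 48.877
-(2426 + o)*(((4922/(-858))/(-2373))/4127 + K(29)) = -(2426 + √2389)*(((4922/(-858))/(-2373))/4127 + (1 + 2*29)) = -(2426 + √2389)*(((4922*(-1/858))*(-1/2373))*(1/4127) + (1 + 58)) = -(2426 + √2389)*(-2461/429*(-1/2373)*(1/4127) + 59) = -(2426 + √2389)*((2461/1018017)*(1/4127) + 59) = -(2426 + √2389)*(2461/4201356159 + 59) = -(2426 + √2389)*247880015842/4201356159 = -(601356918432692/4201356159 + 247880015842*√2389/4201356159) = -601356918432692/4201356159 - 247880015842*√2389/4201356159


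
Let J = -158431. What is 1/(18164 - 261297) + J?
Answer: -38519804324/243133 ≈ -1.5843e+5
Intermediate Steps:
1/(18164 - 261297) + J = 1/(18164 - 261297) - 158431 = 1/(-243133) - 158431 = -1/243133 - 158431 = -38519804324/243133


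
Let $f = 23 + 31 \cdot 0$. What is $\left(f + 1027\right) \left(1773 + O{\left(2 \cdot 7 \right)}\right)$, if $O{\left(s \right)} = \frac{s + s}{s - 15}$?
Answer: $1832250$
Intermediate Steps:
$O{\left(s \right)} = \frac{2 s}{-15 + s}$
$f = 23$ ($f = 23 + 0 = 23$)
$\left(f + 1027\right) \left(1773 + O{\left(2 \cdot 7 \right)}\right) = \left(23 + 1027\right) \left(1773 + \frac{2 \cdot 2 \cdot 7}{-15 + 2 \cdot 7}\right) = 1050 \left(1773 + 2 \cdot 14 \frac{1}{-15 + 14}\right) = 1050 \left(1773 + 2 \cdot 14 \frac{1}{-1}\right) = 1050 \left(1773 + 2 \cdot 14 \left(-1\right)\right) = 1050 \left(1773 - 28\right) = 1050 \cdot 1745 = 1832250$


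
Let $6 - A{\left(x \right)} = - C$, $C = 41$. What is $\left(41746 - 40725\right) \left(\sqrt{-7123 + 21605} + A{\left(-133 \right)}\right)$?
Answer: $47987 + 1021 \sqrt{14482} \approx 1.7086 \cdot 10^{5}$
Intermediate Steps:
$A{\left(x \right)} = 47$ ($A{\left(x \right)} = 6 - \left(-1\right) 41 = 6 - -41 = 6 + 41 = 47$)
$\left(41746 - 40725\right) \left(\sqrt{-7123 + 21605} + A{\left(-133 \right)}\right) = \left(41746 - 40725\right) \left(\sqrt{-7123 + 21605} + 47\right) = \left(41746 - 40725\right) \left(\sqrt{14482} + 47\right) = 1021 \left(47 + \sqrt{14482}\right) = 47987 + 1021 \sqrt{14482}$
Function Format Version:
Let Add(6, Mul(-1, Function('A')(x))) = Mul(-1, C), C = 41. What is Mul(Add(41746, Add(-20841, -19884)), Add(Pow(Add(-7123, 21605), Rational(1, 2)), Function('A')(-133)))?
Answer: Add(47987, Mul(1021, Pow(14482, Rational(1, 2)))) ≈ 1.7086e+5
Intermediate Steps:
Function('A')(x) = 47 (Function('A')(x) = Add(6, Mul(-1, Mul(-1, 41))) = Add(6, Mul(-1, -41)) = Add(6, 41) = 47)
Mul(Add(41746, Add(-20841, -19884)), Add(Pow(Add(-7123, 21605), Rational(1, 2)), Function('A')(-133))) = Mul(Add(41746, Add(-20841, -19884)), Add(Pow(Add(-7123, 21605), Rational(1, 2)), 47)) = Mul(Add(41746, -40725), Add(Pow(14482, Rational(1, 2)), 47)) = Mul(1021, Add(47, Pow(14482, Rational(1, 2)))) = Add(47987, Mul(1021, Pow(14482, Rational(1, 2))))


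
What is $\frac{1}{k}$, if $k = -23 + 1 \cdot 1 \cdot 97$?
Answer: $\frac{1}{74} \approx 0.013514$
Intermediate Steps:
$k = 74$ ($k = -23 + 1 \cdot 97 = -23 + 97 = 74$)
$\frac{1}{k} = \frac{1}{74}$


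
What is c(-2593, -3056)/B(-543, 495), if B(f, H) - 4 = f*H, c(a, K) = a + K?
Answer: 5649/268781 ≈ 0.021017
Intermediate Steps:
c(a, K) = K + a
B(f, H) = 4 + H*f (B(f, H) = 4 + f*H = 4 + H*f)
c(-2593, -3056)/B(-543, 495) = (-3056 - 2593)/(4 + 495*(-543)) = -5649/(4 - 268785) = -5649/(-268781) = -5649*(-1/268781) = 5649/268781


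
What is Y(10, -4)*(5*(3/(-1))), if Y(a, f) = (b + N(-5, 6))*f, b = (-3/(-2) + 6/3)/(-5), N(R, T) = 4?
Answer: 198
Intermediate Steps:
b = -7/10 (b = (-3*(-½) + 6*(⅓))*(-⅕) = (3/2 + 2)*(-⅕) = (7/2)*(-⅕) = -7/10 ≈ -0.70000)
Y(a, f) = 33*f/10 (Y(a, f) = (-7/10 + 4)*f = 33*f/10)
Y(10, -4)*(5*(3/(-1))) = ((33/10)*(-4))*(5*(3/(-1))) = -66*3*(-1) = -66*(-3) = -66/5*(-15) = 198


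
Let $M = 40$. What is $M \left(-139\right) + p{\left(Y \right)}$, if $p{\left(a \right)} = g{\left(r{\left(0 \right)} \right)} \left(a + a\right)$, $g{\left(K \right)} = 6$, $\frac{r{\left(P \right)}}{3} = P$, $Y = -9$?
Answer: $-5668$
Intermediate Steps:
$r{\left(P \right)} = 3 P$
$p{\left(a \right)} = 12 a$ ($p{\left(a \right)} = 6 \left(a + a\right) = 6 \cdot 2 a = 12 a$)
$M \left(-139\right) + p{\left(Y \right)} = 40 \left(-139\right) + 12 \left(-9\right) = -5560 - 108 = -5668$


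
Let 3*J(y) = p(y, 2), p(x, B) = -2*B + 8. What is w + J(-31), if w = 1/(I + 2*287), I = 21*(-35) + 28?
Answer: 529/399 ≈ 1.3258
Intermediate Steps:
p(x, B) = 8 - 2*B
J(y) = 4/3 (J(y) = (8 - 2*2)/3 = (8 - 4)/3 = (⅓)*4 = 4/3)
I = -707 (I = -735 + 28 = -707)
w = -1/133 (w = 1/(-707 + 2*287) = 1/(-707 + 574) = 1/(-133) = -1/133 ≈ -0.0075188)
w + J(-31) = -1/133 + 4/3 = 529/399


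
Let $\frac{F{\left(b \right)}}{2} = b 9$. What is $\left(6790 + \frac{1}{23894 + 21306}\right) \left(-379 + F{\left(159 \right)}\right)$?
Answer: $\frac{762052566483}{45200} \approx 1.686 \cdot 10^{7}$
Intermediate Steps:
$F{\left(b \right)} = 18 b$ ($F{\left(b \right)} = 2 b 9 = 2 \cdot 9 b = 18 b$)
$\left(6790 + \frac{1}{23894 + 21306}\right) \left(-379 + F{\left(159 \right)}\right) = \left(6790 + \frac{1}{23894 + 21306}\right) \left(-379 + 18 \cdot 159\right) = \left(6790 + \frac{1}{45200}\right) \left(-379 + 2862\right) = \left(6790 + \frac{1}{45200}\right) 2483 = \frac{306908001}{45200} \cdot 2483 = \frac{762052566483}{45200}$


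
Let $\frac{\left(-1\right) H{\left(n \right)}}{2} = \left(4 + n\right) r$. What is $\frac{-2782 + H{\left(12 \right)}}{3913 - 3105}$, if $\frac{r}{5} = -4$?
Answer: $- \frac{1071}{404} \approx -2.651$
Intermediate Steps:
$r = -20$ ($r = 5 \left(-4\right) = -20$)
$H{\left(n \right)} = 160 + 40 n$ ($H{\left(n \right)} = - 2 \left(4 + n\right) \left(-20\right) = - 2 \left(-80 - 20 n\right) = 160 + 40 n$)
$\frac{-2782 + H{\left(12 \right)}}{3913 - 3105} = \frac{-2782 + \left(160 + 40 \cdot 12\right)}{3913 - 3105} = \frac{-2782 + \left(160 + 480\right)}{3913 - 3105} = \frac{-2782 + 640}{808} = \left(-2142\right) \frac{1}{808} = - \frac{1071}{404}$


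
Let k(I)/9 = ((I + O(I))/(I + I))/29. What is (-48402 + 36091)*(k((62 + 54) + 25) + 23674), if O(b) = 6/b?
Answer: -37341480395765/128122 ≈ -2.9145e+8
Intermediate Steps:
k(I) = 9*(I + 6/I)/(58*I) (k(I) = 9*(((I + 6/I)/(I + I))/29) = 9*(((I + 6/I)/((2*I)))*(1/29)) = 9*(((I + 6/I)*(1/(2*I)))*(1/29)) = 9*(((I + 6/I)/(2*I))*(1/29)) = 9*((I + 6/I)/(58*I)) = 9*(I + 6/I)/(58*I))
(-48402 + 36091)*(k((62 + 54) + 25) + 23674) = (-48402 + 36091)*((9/58 + 27/(29*((62 + 54) + 25)²)) + 23674) = -12311*((9/58 + 27/(29*(116 + 25)²)) + 23674) = -12311*((9/58 + (27/29)/141²) + 23674) = -12311*((9/58 + (27/29)*(1/19881)) + 23674) = -12311*((9/58 + 3/64061) + 23674) = -12311*(19887/128122 + 23674) = -12311*3033180115/128122 = -37341480395765/128122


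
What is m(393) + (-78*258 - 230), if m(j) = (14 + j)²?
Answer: 145295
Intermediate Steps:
m(393) + (-78*258 - 230) = (14 + 393)² + (-78*258 - 230) = 407² + (-20124 - 230) = 165649 - 20354 = 145295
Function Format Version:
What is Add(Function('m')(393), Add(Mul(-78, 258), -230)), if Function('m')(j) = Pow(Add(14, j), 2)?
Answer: 145295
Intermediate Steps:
Add(Function('m')(393), Add(Mul(-78, 258), -230)) = Add(Pow(Add(14, 393), 2), Add(Mul(-78, 258), -230)) = Add(Pow(407, 2), Add(-20124, -230)) = Add(165649, -20354) = 145295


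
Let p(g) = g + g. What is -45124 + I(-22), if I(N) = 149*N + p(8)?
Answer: -48386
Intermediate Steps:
p(g) = 2*g
I(N) = 16 + 149*N (I(N) = 149*N + 2*8 = 149*N + 16 = 16 + 149*N)
-45124 + I(-22) = -45124 + (16 + 149*(-22)) = -45124 + (16 - 3278) = -45124 - 3262 = -48386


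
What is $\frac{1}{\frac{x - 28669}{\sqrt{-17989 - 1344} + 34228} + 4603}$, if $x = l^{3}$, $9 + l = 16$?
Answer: $\frac{5391791641823}{24813954926337761} - \frac{28326 i \sqrt{19333}}{24813954926337761} \approx 0.00021729 - 1.5872 \cdot 10^{-10} i$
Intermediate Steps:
$l = 7$ ($l = -9 + 16 = 7$)
$x = 343$ ($x = 7^{3} = 343$)
$\frac{1}{\frac{x - 28669}{\sqrt{-17989 - 1344} + 34228} + 4603} = \frac{1}{\frac{343 - 28669}{\sqrt{-17989 - 1344} + 34228} + 4603} = \frac{1}{- \frac{28326}{\sqrt{-19333} + 34228} + 4603} = \frac{1}{- \frac{28326}{i \sqrt{19333} + 34228} + 4603} = \frac{1}{- \frac{28326}{34228 + i \sqrt{19333}} + 4603} = \frac{1}{4603 - \frac{28326}{34228 + i \sqrt{19333}}}$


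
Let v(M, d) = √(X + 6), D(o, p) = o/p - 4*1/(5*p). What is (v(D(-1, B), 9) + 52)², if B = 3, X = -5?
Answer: 2809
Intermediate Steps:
D(o, p) = -4/(5*p) + o/p (D(o, p) = o/p - 4/(5*p) = -4/(5*p) + o/p)
v(M, d) = 1 (v(M, d) = √(-5 + 6) = √1 = 1)
(v(D(-1, B), 9) + 52)² = (1 + 52)² = 53² = 2809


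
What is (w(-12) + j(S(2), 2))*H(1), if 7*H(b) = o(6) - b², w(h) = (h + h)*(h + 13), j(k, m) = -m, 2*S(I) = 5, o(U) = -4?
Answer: 130/7 ≈ 18.571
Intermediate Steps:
S(I) = 5/2 (S(I) = (½)*5 = 5/2)
w(h) = 2*h*(13 + h) (w(h) = (2*h)*(13 + h) = 2*h*(13 + h))
H(b) = -4/7 - b²/7 (H(b) = (-4 - b²)/7 = -4/7 - b²/7)
(w(-12) + j(S(2), 2))*H(1) = (2*(-12)*(13 - 12) - 1*2)*(-4/7 - ⅐*1²) = (2*(-12)*1 - 2)*(-4/7 - ⅐*1) = (-24 - 2)*(-4/7 - ⅐) = -26*(-5/7) = 130/7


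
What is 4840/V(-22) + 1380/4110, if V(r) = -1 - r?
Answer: 664046/2877 ≈ 230.81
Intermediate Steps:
4840/V(-22) + 1380/4110 = 4840/(-1 - 1*(-22)) + 1380/4110 = 4840/(-1 + 22) + 1380*(1/4110) = 4840/21 + 46/137 = 664046/2877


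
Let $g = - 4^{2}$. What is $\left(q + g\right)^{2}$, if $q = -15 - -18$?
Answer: $169$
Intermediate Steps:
$g = -16$ ($g = \left(-1\right) 16 = -16$)
$q = 3$ ($q = -15 + 18 = 3$)
$\left(q + g\right)^{2} = \left(3 - 16\right)^{2} = \left(-13\right)^{2} = 169$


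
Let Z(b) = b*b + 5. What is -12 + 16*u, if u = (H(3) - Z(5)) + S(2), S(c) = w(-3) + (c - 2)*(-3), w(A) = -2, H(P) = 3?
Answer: -476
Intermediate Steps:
Z(b) = 5 + b**2 (Z(b) = b**2 + 5 = 5 + b**2)
S(c) = 4 - 3*c (S(c) = -2 + (c - 2)*(-3) = -2 + (-2 + c)*(-3) = -2 + (6 - 3*c) = 4 - 3*c)
u = -29 (u = (3 - (5 + 5**2)) + (4 - 3*2) = (3 - (5 + 25)) + (4 - 6) = (3 - 1*30) - 2 = (3 - 30) - 2 = -27 - 2 = -29)
-12 + 16*u = -12 + 16*(-29) = -12 - 464 = -476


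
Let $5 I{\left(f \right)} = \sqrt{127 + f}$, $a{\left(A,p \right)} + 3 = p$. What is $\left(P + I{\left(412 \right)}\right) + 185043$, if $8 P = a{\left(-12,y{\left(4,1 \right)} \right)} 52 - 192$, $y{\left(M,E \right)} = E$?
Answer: $185006 + \frac{7 \sqrt{11}}{5} \approx 1.8501 \cdot 10^{5}$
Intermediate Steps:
$a{\left(A,p \right)} = -3 + p$
$I{\left(f \right)} = \frac{\sqrt{127 + f}}{5}$
$P = -37$ ($P = \frac{\left(-3 + 1\right) 52 - 192}{8} = \frac{\left(-2\right) 52 - 192}{8} = \frac{-104 - 192}{8} = \frac{1}{8} \left(-296\right) = -37$)
$\left(P + I{\left(412 \right)}\right) + 185043 = \left(-37 + \frac{\sqrt{127 + 412}}{5}\right) + 185043 = \left(-37 + \frac{\sqrt{539}}{5}\right) + 185043 = \left(-37 + \frac{7 \sqrt{11}}{5}\right) + 185043 = 185006 + \frac{7 \sqrt{11}}{5}$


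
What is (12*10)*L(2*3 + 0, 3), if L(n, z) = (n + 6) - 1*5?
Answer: 840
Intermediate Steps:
L(n, z) = 1 + n (L(n, z) = (6 + n) - 5 = 1 + n)
(12*10)*L(2*3 + 0, 3) = (12*10)*(1 + (2*3 + 0)) = 120*(1 + (6 + 0)) = 120*(1 + 6) = 120*7 = 840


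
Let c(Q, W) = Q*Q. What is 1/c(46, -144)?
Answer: 1/2116 ≈ 0.00047259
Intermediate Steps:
c(Q, W) = Q²
1/c(46, -144) = 1/(46²) = 1/2116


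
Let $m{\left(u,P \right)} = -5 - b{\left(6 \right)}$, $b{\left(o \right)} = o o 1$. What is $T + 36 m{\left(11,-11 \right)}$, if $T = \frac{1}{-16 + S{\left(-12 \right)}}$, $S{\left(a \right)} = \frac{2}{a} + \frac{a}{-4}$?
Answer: $- \frac{116610}{79} \approx -1476.1$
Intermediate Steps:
$S{\left(a \right)} = \frac{2}{a} - \frac{a}{4}$ ($S{\left(a \right)} = \frac{2}{a} + a \left(- \frac{1}{4}\right) = \frac{2}{a} - \frac{a}{4}$)
$b{\left(o \right)} = o^{2}$ ($b{\left(o \right)} = o^{2} \cdot 1 = o^{2}$)
$m{\left(u,P \right)} = -41$ ($m{\left(u,P \right)} = -5 - 6^{2} = -5 - 36 = -41$)
$T = - \frac{6}{79}$ ($T = \frac{1}{-16 + \left(\frac{2}{-12} - -3\right)} = \frac{1}{-16 + \left(2 \left(- \frac{1}{12}\right) + 3\right)} = \frac{1}{-16 + \left(- \frac{1}{6} + 3\right)} = \frac{1}{-16 + \frac{17}{6}} = \frac{1}{- \frac{79}{6}} = - \frac{6}{79} \approx -0.075949$)
$T + 36 m{\left(11,-11 \right)} = - \frac{6}{79} + 36 \left(-41\right) = - \frac{6}{79} - 1476 = - \frac{116610}{79}$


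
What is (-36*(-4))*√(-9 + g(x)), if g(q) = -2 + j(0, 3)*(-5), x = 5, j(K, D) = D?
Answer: 144*I*√26 ≈ 734.26*I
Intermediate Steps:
g(q) = -17 (g(q) = -2 + 3*(-5) = -2 - 15 = -17)
(-36*(-4))*√(-9 + g(x)) = (-36*(-4))*√(-9 - 17) = 144*√(-26) = 144*(I*√26) = 144*I*√26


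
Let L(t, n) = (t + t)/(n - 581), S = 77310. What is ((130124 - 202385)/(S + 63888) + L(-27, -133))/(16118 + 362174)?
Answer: -2442759/2118758261368 ≈ -1.1529e-6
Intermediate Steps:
L(t, n) = 2*t/(-581 + n) (L(t, n) = (2*t)/(-581 + n) = 2*t/(-581 + n))
((130124 - 202385)/(S + 63888) + L(-27, -133))/(16118 + 362174) = ((130124 - 202385)/(77310 + 63888) + 2*(-27)/(-581 - 133))/(16118 + 362174) = (-72261/141198 + 2*(-27)/(-714))/378292 = (-72261*1/141198 + 2*(-27)*(-1/714))*(1/378292) = (-24087/47066 + 9/119)*(1/378292) = -2442759/5600854*1/378292 = -2442759/2118758261368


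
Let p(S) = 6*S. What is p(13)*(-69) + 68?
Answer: -5314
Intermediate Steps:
p(13)*(-69) + 68 = (6*13)*(-69) + 68 = 78*(-69) + 68 = -5382 + 68 = -5314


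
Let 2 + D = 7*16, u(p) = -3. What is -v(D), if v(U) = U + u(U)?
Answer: -107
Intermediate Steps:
D = 110 (D = -2 + 7*16 = -2 + 112 = 110)
v(U) = -3 + U (v(U) = U - 3 = -3 + U)
-v(D) = -(-3 + 110) = -1*107 = -107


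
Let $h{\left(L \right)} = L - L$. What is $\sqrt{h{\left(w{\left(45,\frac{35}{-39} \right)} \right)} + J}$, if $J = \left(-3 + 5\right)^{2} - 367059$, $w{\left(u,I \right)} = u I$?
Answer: $i \sqrt{367055} \approx 605.85 i$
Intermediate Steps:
$w{\left(u,I \right)} = I u$
$h{\left(L \right)} = 0$
$J = -367055$ ($J = 2^{2} - 367059 = 4 - 367059 = -367055$)
$\sqrt{h{\left(w{\left(45,\frac{35}{-39} \right)} \right)} + J} = \sqrt{0 - 367055} = \sqrt{-367055} = i \sqrt{367055}$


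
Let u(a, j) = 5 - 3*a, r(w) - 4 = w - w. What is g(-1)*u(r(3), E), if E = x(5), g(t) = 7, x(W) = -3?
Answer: -49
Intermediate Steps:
r(w) = 4 (r(w) = 4 + (w - w) = 4 + 0 = 4)
E = -3
g(-1)*u(r(3), E) = 7*(5 - 3*4) = 7*(5 - 12) = 7*(-7) = -49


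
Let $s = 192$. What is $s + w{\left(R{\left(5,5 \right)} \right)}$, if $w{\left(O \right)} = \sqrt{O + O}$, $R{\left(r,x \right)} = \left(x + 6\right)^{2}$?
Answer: $192 + 11 \sqrt{2} \approx 207.56$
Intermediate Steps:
$R{\left(r,x \right)} = \left(6 + x\right)^{2}$
$w{\left(O \right)} = \sqrt{2} \sqrt{O}$ ($w{\left(O \right)} = \sqrt{2 O} = \sqrt{2} \sqrt{O}$)
$s + w{\left(R{\left(5,5 \right)} \right)} = 192 + \sqrt{2} \sqrt{\left(6 + 5\right)^{2}} = 192 + \sqrt{2} \sqrt{11^{2}} = 192 + \sqrt{2} \sqrt{121} = 192 + \sqrt{2} \cdot 11 = 192 + 11 \sqrt{2}$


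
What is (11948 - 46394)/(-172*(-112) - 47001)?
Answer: 34446/27737 ≈ 1.2419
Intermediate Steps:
(11948 - 46394)/(-172*(-112) - 47001) = -34446/(19264 - 47001) = -34446/(-27737) = -34446*(-1/27737) = 34446/27737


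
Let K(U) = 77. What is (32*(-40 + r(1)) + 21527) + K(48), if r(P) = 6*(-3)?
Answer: 19748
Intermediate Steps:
r(P) = -18
(32*(-40 + r(1)) + 21527) + K(48) = (32*(-40 - 18) + 21527) + 77 = (32*(-58) + 21527) + 77 = (-1856 + 21527) + 77 = 19671 + 77 = 19748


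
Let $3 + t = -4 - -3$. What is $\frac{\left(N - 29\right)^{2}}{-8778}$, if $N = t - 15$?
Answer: $- \frac{384}{1463} \approx -0.26247$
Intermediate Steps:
$t = -4$ ($t = -3 - 1 = -4$)
$N = -19$ ($N = -4 - 15 = -19$)
$\frac{\left(N - 29\right)^{2}}{-8778} = \frac{\left(-19 - 29\right)^{2}}{-8778} = \left(-48\right)^{2} \left(- \frac{1}{8778}\right) = 2304 \left(- \frac{1}{8778}\right) = - \frac{384}{1463}$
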